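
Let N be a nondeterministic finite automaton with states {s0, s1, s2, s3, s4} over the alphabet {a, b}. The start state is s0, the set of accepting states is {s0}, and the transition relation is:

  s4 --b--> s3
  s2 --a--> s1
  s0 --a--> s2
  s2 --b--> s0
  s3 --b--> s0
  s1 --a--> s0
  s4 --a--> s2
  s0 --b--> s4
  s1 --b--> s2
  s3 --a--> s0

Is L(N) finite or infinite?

infinite

State s0 is reachable from the start and can reach an accepting state, and it lies on the cycle s0 → s2 → s0.
Traversing that cycle any number of times yields accepted strings of unbounded length, so the language is infinite.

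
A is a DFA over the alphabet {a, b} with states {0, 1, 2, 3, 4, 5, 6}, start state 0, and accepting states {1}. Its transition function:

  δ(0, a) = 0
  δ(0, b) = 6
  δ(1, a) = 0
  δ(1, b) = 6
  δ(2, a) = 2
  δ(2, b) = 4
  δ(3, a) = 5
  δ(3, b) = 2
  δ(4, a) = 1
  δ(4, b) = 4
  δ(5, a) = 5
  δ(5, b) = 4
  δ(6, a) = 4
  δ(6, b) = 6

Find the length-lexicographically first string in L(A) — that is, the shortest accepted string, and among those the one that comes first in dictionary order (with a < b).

A breadth-first search from 0 reaches an accepting state first via the path 0 → 6 → 4 → 1 on input baa.
No string of length < 3 is accepted (BFS exhausts all shorter strings without reaching an accepting state), and baa is the lexicographically least accepting string of length 3.

baa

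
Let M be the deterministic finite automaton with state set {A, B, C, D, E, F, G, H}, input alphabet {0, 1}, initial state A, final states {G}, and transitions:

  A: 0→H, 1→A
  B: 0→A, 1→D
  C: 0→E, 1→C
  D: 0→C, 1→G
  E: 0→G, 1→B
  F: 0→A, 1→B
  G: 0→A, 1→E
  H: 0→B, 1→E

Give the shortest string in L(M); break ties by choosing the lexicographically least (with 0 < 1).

010

A breadth-first search from A reaches an accepting state first via the path A → H → E → G on input 010.
No string of length < 3 is accepted (BFS exhausts all shorter strings without reaching an accepting state), and 010 is the lexicographically least accepting string of length 3.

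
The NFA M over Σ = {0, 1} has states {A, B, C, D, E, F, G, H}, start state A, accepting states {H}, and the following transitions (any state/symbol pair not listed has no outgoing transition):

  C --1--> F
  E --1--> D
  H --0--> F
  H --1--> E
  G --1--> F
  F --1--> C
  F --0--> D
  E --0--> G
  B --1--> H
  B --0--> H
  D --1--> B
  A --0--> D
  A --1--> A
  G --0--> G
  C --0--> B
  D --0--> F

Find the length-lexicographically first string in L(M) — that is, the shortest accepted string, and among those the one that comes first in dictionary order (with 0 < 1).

A breadth-first search from A reaches an accepting state first via the path A → D → B → H on input 010.
No string of length < 3 is accepted (BFS exhausts all shorter strings without reaching an accepting state), and 010 is the lexicographically least accepting string of length 3.

010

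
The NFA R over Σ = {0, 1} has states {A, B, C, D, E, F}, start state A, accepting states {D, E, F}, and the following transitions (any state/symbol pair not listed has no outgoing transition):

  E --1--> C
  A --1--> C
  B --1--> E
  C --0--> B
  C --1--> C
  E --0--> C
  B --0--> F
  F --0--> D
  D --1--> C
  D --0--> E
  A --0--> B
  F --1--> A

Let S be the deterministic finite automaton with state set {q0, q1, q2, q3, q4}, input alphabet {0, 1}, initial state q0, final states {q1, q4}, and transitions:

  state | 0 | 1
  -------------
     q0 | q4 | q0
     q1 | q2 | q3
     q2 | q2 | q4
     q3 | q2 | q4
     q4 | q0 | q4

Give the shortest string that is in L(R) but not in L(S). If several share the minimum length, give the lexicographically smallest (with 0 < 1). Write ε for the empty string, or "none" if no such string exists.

00

The string 00 is accepted by R but not by S.
No shorter string lies in the difference, and 00 is the lexicographically first length-2 string in L(R) \ L(S).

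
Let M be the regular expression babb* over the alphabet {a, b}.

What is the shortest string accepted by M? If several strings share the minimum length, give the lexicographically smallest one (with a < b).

bab

By inspection of the expression, no string of length less than 3 matches, and bab is the lexicographically first match of length 3.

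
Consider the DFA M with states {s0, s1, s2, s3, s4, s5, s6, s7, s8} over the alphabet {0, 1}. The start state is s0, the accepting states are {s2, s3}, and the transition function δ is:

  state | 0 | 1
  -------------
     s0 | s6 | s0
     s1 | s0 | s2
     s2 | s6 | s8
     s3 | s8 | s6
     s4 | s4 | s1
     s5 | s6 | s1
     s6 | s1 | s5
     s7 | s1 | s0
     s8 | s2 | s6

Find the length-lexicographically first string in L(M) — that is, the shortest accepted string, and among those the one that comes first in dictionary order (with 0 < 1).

001

A breadth-first search from s0 reaches an accepting state first via the path s0 → s6 → s1 → s2 on input 001.
No string of length < 3 is accepted (BFS exhausts all shorter strings without reaching an accepting state), and 001 is the lexicographically least accepting string of length 3.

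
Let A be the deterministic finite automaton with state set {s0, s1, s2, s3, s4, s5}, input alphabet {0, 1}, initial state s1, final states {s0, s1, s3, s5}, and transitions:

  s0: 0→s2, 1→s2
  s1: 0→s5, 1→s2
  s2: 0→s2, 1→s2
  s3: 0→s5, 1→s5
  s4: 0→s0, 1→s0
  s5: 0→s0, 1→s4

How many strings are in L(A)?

5

The useful subgraph on states {s0, s1, s4, s5} is acyclic, so L(A) is finite; the longest accepting path visits 4 useful states, giving maximum string length 3.
Counting accepting paths from s1 by length: 1 of length 0, 1 of length 1, 1 of length 2, 2 of length 3. Total 5.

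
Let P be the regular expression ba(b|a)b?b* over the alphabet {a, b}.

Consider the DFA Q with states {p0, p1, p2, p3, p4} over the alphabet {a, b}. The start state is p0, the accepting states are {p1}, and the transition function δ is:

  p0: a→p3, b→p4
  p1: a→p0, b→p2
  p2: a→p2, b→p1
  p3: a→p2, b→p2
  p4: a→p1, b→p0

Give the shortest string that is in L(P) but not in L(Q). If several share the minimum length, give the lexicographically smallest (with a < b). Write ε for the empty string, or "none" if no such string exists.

baa

The string baa is accepted by P but not by Q.
No shorter string lies in the difference, and baa is the lexicographically first length-3 string in L(P) \ L(Q).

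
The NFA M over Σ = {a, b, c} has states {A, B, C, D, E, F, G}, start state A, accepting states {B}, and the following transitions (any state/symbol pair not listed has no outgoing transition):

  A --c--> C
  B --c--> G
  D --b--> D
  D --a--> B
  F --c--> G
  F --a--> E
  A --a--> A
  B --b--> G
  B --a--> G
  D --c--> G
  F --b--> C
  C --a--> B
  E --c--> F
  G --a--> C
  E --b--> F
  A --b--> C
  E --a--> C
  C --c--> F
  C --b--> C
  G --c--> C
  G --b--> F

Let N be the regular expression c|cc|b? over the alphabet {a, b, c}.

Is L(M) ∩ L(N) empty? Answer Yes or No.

Yes

Converting the expression N to a DFA (subset construction, then merging equivalent states) gives the minimal DFA with states {n0, n1, n2, n3}, start state n0, accepting states {n0, n2, n3} and transitions n0: a→n1, b→n2, c→n3; n1: a→n1, b→n1, c→n1; n2: a→n1, b→n1, c→n1; n3: a→n1, b→n1, c→n2.
Exploring the product automaton M × N from the start pair (A, n0), following both machines on each input symbol, reaches 10 state pairs: (A, n0), (A, n1), (C, n2), (C, n3), (C, n1), (B, n1), (F, n1), (F, n2), (G, n1), (E, n1).
M accepts in {B} and N accepts in {n0, n2, n3}; no reachable pair has both components accepting, so no string drives both machines to acceptance simultaneously and L(M) ∩ L(N) = ∅.
So no string is accepted by both, and the intersection is empty.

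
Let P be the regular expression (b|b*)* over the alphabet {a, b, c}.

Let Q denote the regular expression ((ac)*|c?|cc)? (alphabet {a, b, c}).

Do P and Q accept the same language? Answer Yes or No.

No

The string b is accepted by P but rejected by Q.
So L(P) ≠ L(Q).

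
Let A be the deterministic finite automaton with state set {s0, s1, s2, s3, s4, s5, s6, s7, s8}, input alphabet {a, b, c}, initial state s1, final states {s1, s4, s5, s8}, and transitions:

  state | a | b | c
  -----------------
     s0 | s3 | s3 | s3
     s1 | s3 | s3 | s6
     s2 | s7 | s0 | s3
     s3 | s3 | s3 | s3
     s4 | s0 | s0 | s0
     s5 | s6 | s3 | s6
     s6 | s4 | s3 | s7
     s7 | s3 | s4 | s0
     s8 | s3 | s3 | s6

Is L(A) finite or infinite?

finite

The useful states (reachable from s1 and able to reach an accepting state) are {s1, s4, s6, s7}.
Restricted to these states the transition graph has no cycle, so every accepting path has bounded length and L is finite.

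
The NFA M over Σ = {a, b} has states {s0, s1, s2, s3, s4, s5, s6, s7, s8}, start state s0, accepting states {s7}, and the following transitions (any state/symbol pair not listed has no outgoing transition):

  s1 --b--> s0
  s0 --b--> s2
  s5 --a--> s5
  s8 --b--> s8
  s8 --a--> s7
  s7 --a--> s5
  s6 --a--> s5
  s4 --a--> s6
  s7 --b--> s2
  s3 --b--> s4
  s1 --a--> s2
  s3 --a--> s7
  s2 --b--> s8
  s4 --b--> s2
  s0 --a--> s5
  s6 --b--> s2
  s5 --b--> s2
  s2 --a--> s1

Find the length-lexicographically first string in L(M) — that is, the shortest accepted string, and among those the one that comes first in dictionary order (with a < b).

bba

A breadth-first search from s0 reaches an accepting state first via the path s0 → s2 → s8 → s7 on input bba.
No string of length < 3 is accepted (BFS exhausts all shorter strings without reaching an accepting state), and bba is the lexicographically least accepting string of length 3.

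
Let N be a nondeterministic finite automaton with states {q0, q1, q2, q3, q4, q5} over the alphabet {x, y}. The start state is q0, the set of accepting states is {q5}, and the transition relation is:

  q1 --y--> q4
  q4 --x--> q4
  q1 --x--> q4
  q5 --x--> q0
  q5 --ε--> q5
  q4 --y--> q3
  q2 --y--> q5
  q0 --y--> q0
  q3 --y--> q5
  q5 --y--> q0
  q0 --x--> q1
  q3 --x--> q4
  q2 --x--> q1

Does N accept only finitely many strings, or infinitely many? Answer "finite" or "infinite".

infinite

State q0 is reachable from the start and can reach an accepting state, and it lies on the cycle q0 → q0.
Traversing that cycle any number of times yields accepted strings of unbounded length, so the language is infinite.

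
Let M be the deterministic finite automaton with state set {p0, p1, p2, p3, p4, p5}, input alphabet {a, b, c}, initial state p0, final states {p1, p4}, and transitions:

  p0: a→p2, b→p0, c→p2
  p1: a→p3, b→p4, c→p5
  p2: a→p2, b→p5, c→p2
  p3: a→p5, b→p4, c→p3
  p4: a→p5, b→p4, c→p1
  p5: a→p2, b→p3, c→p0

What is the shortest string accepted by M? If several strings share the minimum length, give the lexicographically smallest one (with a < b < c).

abbb

A breadth-first search from p0 reaches an accepting state first via the path p0 → p2 → p5 → p3 → p4 on input abbb.
No string of length < 4 is accepted (BFS exhausts all shorter strings without reaching an accepting state), and abbb is the lexicographically least accepting string of length 4.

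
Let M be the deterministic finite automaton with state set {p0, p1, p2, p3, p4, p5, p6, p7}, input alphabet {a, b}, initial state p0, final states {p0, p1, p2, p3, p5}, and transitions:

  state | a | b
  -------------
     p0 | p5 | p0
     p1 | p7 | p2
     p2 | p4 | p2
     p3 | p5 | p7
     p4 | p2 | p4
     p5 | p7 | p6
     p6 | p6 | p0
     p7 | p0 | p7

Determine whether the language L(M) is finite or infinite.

State p0 is reachable from the start and can reach an accepting state, and it lies on the cycle p0 → p0.
Traversing that cycle any number of times yields accepted strings of unbounded length, so the language is infinite.

infinite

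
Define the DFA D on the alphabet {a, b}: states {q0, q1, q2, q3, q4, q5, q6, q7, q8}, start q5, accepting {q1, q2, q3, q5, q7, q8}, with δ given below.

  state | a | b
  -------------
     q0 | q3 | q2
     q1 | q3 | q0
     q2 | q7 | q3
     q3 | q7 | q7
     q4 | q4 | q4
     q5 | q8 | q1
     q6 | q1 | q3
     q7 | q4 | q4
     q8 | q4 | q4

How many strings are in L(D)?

The useful subgraph on states {q0, q1, q2, q3, q5, q7, q8} is acyclic, so L(D) is finite; the longest accepting path visits 6 useful states, giving maximum string length 5.
Counting accepting paths from q5 by length: 1 of length 0, 2 of length 1, 1 of length 2, 4 of length 3, 4 of length 4, 2 of length 5. Total 14.

14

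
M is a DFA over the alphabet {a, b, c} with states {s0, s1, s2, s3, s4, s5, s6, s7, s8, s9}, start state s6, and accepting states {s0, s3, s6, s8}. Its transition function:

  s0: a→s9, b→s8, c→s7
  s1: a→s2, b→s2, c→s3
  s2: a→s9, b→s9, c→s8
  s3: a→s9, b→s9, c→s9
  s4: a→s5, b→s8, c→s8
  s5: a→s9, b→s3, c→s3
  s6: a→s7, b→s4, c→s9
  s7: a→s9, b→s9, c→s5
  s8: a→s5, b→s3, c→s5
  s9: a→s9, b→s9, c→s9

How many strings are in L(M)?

The useful subgraph on states {s3, s4, s5, s6, s7, s8} is acyclic, so L(M) is finite; the longest accepting path visits 5 useful states, giving maximum string length 4.
Counting accepting paths from s6 by length: 1 of length 0, 2 of length 2, 6 of length 3, 8 of length 4. Total 17.

17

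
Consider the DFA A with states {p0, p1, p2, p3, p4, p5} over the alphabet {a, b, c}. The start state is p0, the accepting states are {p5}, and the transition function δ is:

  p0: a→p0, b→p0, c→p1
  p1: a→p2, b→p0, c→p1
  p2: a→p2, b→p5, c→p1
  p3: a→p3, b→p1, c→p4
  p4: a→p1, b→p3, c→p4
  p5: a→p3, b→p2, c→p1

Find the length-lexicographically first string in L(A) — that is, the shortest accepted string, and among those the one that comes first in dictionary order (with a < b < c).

cab

A breadth-first search from p0 reaches an accepting state first via the path p0 → p1 → p2 → p5 on input cab.
No string of length < 3 is accepted (BFS exhausts all shorter strings without reaching an accepting state), and cab is the lexicographically least accepting string of length 3.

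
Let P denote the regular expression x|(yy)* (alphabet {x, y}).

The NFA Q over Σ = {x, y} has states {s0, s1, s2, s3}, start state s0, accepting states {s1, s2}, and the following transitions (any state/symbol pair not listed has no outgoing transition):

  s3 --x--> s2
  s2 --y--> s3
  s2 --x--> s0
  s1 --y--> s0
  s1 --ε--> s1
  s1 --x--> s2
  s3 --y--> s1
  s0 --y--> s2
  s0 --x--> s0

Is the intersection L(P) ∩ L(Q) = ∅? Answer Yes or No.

Converting the expression P to a DFA (subset construction, then merging equivalent states) gives the minimal DFA with states {p0, p1, p2, p3, p4}, start state p0, accepting states {p0, p1, p4} and transitions p0: x→p1, y→p2; p1: x→p3, y→p3; p2: x→p3, y→p4; p3: x→p3, y→p3; p4: x→p3, y→p2.
Exploring the product automaton P × Q from the start pair (p0, s0), following both machines on each input symbol, reaches 10 state pairs: (p0, s0), (p1, s0), (p2, s2), (p3, s0), (p3, s2), (p4, s3), (p3, s3), (p2, s1), (p3, s1), (p4, s0).
P accepts in {p0, p1, p4} and Q accepts in {s1, s2}; no reachable pair has both components accepting, so no string drives both machines to acceptance simultaneously and L(P) ∩ L(Q) = ∅.
So no string is accepted by both, and the intersection is empty.

Yes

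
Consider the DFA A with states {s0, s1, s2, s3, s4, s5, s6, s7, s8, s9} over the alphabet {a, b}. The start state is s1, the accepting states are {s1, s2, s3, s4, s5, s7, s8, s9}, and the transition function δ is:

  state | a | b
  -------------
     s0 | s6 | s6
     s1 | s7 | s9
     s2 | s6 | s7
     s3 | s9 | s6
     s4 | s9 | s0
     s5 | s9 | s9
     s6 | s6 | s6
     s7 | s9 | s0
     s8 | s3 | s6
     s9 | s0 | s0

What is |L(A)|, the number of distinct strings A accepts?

4

The useful subgraph on states {s1, s7, s9} is acyclic, so L(A) is finite; the longest accepting path visits 3 useful states, giving maximum string length 2.
Counting accepting paths from s1 by length: 1 of length 0, 2 of length 1, 1 of length 2. Total 4.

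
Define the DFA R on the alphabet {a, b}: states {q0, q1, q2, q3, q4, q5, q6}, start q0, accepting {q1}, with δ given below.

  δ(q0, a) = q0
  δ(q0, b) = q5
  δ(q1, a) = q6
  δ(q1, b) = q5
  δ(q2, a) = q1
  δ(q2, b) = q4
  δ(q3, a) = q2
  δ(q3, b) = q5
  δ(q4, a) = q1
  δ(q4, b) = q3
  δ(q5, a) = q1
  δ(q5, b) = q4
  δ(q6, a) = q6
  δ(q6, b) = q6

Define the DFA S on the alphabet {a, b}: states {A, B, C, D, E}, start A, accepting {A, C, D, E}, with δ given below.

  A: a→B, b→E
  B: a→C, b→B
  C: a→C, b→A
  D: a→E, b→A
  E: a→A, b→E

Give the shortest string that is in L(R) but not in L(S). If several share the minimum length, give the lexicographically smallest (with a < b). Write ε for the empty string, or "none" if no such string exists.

The string aaba is accepted by R but not by S.
No shorter string lies in the difference, and aaba is the lexicographically first length-4 string in L(R) \ L(S).

aaba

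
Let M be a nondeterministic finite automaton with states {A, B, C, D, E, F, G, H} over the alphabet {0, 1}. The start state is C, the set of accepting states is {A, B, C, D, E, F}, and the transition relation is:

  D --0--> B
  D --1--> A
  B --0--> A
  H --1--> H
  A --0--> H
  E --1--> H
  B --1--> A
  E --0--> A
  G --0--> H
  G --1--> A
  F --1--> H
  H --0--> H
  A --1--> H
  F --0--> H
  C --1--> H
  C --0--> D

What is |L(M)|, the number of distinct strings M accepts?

6

The useful subgraph on states {A, B, C, D} is acyclic, so L(M) is finite; the longest accepting path visits 4 useful states, giving maximum string length 3.
Counting accepting paths from C by length: 1 of length 0, 1 of length 1, 2 of length 2, 2 of length 3. Total 6.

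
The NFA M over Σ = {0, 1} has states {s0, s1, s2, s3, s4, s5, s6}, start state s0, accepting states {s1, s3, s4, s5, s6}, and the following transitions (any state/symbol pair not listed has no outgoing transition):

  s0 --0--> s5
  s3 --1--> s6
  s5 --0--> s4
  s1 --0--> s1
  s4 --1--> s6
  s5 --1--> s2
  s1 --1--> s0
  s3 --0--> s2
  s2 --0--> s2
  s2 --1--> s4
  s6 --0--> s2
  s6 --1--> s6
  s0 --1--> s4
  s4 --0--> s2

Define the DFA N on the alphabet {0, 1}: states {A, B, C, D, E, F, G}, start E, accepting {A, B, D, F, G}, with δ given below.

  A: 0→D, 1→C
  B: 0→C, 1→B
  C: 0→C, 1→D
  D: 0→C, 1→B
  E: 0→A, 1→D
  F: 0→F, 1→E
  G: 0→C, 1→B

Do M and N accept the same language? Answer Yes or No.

Exploring the product automaton M × N from the start pair (s0, E), following both machines on each input symbol, reaches 5 state pairs: (s0, E), (s5, A), (s4, D), (s2, C), (s6, B).
M accepts in {s1, s3, s4, s5, s6} and N accepts in {A, B, D, F, G}. In every reachable pair the two components are either both accepting — (s5, A), (s4, D), (s6, B) — or both non-accepting, so no string is accepted by exactly one of the machines: L(M) \ L(N) and L(N) \ L(M) are both empty.
Hence every string is accepted by M iff it is accepted by N, and the two languages coincide.

Yes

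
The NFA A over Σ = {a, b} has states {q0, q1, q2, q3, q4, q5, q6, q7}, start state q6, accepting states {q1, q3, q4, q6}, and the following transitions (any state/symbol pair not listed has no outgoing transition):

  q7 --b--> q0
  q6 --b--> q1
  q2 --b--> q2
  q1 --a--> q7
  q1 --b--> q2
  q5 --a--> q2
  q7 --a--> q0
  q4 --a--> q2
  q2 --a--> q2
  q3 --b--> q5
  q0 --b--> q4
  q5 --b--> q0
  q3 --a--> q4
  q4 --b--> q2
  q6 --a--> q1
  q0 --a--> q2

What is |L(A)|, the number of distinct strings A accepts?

The useful subgraph on states {q0, q1, q4, q6, q7} is acyclic, so L(A) is finite; the longest accepting path visits 5 useful states, giving maximum string length 4.
Counting accepting paths from q6 by length: 1 of length 0, 2 of length 1, 4 of length 4. Total 7.

7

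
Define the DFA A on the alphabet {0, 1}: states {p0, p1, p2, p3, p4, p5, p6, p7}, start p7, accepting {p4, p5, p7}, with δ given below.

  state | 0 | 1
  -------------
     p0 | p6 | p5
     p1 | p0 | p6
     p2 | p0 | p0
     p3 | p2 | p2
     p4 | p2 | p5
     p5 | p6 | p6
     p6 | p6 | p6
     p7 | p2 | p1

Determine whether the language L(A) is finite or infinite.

The useful states (reachable from p7 and able to reach an accepting state) are {p0, p1, p2, p5, p7}.
Restricted to these states the transition graph has no cycle, so every accepting path has bounded length and L is finite.

finite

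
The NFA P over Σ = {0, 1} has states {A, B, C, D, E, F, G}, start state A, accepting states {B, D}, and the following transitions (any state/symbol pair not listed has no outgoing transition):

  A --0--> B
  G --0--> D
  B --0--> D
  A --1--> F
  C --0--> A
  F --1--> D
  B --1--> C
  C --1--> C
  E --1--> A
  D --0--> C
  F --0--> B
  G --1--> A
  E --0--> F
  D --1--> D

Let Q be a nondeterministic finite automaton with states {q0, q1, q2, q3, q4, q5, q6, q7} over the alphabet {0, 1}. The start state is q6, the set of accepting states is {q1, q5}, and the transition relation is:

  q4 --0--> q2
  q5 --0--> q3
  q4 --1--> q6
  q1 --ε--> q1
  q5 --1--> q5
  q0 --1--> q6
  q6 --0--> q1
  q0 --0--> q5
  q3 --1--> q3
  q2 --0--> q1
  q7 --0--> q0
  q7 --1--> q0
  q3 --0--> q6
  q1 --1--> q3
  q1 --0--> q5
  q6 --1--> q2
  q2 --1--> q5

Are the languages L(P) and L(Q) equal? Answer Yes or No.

Yes

Exploring the product automaton P × Q from the start pair (A, q6), following both machines on each input symbol, reaches 5 state pairs: (A, q6), (B, q1), (F, q2), (D, q5), (C, q3).
P accepts in {B, D} and Q accepts in {q1, q5}. In every reachable pair the two components are either both accepting — (B, q1), (D, q5) — or both non-accepting, so no string is accepted by exactly one of the machines: L(P) \ L(Q) and L(Q) \ L(P) are both empty.
Hence every string is accepted by P iff it is accepted by Q, and the two languages coincide.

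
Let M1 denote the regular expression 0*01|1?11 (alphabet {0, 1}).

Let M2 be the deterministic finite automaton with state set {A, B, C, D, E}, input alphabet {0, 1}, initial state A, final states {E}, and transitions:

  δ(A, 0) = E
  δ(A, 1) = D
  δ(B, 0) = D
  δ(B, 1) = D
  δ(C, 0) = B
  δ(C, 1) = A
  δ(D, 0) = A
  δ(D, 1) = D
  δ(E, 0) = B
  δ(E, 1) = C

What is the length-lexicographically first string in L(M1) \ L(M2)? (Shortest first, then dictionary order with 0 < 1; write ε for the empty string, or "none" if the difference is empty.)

The string 01 is accepted by M1 but not by M2.
No shorter string lies in the difference, and 01 is the lexicographically first length-2 string in L(M1) \ L(M2).

01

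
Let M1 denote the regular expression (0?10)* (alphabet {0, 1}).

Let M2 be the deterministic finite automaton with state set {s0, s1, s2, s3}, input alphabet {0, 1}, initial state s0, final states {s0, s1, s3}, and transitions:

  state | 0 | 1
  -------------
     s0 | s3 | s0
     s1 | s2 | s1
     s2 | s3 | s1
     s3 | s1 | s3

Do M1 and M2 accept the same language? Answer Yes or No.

No

The string 01010 is accepted by M1 but rejected by M2.
So L(M1) ≠ L(M2).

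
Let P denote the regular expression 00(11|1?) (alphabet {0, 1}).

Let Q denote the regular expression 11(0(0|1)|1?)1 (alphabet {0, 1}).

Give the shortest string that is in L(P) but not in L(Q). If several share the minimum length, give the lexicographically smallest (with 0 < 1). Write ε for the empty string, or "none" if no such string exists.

00

The string 00 is accepted by P but not by Q.
No shorter string lies in the difference, and 00 is the lexicographically first length-2 string in L(P) \ L(Q).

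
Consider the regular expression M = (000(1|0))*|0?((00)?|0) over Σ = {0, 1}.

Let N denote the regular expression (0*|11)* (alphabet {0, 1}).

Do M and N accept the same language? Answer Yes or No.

The string 0001 is accepted by M but rejected by N.
So L(M) ≠ L(N).

No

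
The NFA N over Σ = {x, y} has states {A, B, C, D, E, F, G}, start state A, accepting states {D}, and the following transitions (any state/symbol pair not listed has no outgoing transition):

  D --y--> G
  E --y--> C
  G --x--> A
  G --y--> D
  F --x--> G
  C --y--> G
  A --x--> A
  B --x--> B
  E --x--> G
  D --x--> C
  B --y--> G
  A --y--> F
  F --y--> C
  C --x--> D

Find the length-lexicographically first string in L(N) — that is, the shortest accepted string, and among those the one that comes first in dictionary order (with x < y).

yxy

A breadth-first search from A reaches an accepting state first via the path A → F → G → D on input yxy.
No string of length < 3 is accepted (BFS exhausts all shorter strings without reaching an accepting state), and yxy is the lexicographically least accepting string of length 3.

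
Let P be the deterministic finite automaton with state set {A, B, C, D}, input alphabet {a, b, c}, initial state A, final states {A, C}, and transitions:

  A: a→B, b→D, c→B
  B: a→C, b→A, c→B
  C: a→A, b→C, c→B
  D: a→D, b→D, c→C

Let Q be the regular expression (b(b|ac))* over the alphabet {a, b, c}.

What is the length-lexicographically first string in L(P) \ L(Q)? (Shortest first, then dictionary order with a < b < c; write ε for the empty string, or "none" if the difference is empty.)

The string aa is accepted by P but not by Q.
No shorter string lies in the difference, and aa is the lexicographically first length-2 string in L(P) \ L(Q).

aa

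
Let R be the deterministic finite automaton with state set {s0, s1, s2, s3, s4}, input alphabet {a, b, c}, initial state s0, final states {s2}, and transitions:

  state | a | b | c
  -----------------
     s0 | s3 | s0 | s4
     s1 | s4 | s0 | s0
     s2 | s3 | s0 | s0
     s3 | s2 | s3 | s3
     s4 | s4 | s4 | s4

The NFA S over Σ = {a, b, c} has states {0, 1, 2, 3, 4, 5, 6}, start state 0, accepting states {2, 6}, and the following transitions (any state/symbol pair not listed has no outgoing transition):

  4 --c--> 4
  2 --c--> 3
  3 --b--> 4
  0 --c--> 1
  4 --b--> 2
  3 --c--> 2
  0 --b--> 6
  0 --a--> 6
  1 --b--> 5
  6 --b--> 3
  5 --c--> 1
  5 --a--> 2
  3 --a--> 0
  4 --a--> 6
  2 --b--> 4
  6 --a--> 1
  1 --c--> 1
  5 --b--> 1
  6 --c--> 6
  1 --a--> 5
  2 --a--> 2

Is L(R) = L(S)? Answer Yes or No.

The string aa is accepted by R but rejected by S.
So L(R) ≠ L(S).

No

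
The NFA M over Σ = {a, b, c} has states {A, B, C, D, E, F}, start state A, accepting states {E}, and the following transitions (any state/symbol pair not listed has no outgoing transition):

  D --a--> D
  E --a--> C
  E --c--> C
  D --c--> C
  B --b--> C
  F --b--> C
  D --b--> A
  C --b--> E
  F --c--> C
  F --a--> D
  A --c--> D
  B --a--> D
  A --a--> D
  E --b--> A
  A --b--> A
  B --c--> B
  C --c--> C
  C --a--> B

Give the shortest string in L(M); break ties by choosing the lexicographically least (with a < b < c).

acb

A breadth-first search from A reaches an accepting state first via the path A → D → C → E on input acb.
No string of length < 3 is accepted (BFS exhausts all shorter strings without reaching an accepting state), and acb is the lexicographically least accepting string of length 3.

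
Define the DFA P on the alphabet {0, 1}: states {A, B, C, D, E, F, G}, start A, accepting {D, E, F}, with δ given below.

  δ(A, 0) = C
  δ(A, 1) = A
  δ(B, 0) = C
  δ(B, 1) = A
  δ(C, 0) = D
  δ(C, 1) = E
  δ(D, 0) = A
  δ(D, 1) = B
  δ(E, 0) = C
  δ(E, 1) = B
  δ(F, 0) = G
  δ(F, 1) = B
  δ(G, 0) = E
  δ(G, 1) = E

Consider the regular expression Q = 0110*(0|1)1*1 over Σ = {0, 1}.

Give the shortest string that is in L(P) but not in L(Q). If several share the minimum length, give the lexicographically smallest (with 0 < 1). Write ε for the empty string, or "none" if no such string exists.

00

The string 00 is accepted by P but not by Q.
No shorter string lies in the difference, and 00 is the lexicographically first length-2 string in L(P) \ L(Q).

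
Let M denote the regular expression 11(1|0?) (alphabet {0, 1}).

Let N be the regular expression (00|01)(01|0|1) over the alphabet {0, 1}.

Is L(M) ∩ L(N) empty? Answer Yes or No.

Converting the expression M to a DFA (subset construction, then merging equivalent states) gives the minimal DFA with states {m0, m1, m2, m3, m4}, start state m0, accepting states {m3, m4} and transitions m0: 0→m1, 1→m2; m1: 0→m1, 1→m1; m2: 0→m1, 1→m3; m3: 0→m4, 1→m4; m4: 0→m1, 1→m1.
Converting the expression N to a DFA (subset construction, then merging equivalent states) gives the minimal DFA with states {n0, n1, n2, n3, n4, n5}, start state n0, accepting states {n4, n5} and transitions n0: 0→n1, 1→n2; n1: 0→n3, 1→n3; n2: 0→n2, 1→n2; n3: 0→n4, 1→n5; n4: 0→n2, 1→n5; n5: 0→n2, 1→n2.
Exploring the product automaton M × N from the start pair (m0, n0), following both machines on each input symbol, reaches 9 state pairs: (m0, n0), (m1, n1), (m2, n2), (m1, n3), (m1, n2), (m3, n2), (m1, n4), (m1, n5), (m4, n2).
M accepts in {m3, m4} and N accepts in {n4, n5}; no reachable pair has both components accepting, so no string drives both machines to acceptance simultaneously and L(M) ∩ L(N) = ∅.
So no string is accepted by both, and the intersection is empty.

Yes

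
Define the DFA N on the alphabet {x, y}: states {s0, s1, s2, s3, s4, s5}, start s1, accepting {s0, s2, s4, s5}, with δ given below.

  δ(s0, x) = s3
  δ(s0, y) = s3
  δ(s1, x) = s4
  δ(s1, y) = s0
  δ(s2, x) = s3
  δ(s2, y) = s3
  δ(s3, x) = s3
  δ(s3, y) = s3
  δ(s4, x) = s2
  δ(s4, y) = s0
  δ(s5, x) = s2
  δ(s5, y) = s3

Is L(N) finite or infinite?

finite

The useful states (reachable from s1 and able to reach an accepting state) are {s0, s1, s2, s4}.
Restricted to these states the transition graph has no cycle, so every accepting path has bounded length and L is finite.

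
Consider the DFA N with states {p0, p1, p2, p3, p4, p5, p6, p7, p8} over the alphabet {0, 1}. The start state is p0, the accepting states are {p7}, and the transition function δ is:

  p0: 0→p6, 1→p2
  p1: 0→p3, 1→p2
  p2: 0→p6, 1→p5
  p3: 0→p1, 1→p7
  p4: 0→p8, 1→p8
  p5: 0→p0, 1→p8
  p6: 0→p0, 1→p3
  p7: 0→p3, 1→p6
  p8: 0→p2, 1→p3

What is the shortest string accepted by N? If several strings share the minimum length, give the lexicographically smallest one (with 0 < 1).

A breadth-first search from p0 reaches an accepting state first via the path p0 → p6 → p3 → p7 on input 011.
No string of length < 3 is accepted (BFS exhausts all shorter strings without reaching an accepting state), and 011 is the lexicographically least accepting string of length 3.

011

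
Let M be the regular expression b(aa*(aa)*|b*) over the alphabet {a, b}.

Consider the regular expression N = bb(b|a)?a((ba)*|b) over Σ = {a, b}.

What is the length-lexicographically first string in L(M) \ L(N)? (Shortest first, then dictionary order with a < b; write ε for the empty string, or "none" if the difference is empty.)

The string b is accepted by M but not by N.
No shorter string lies in the difference, and b is the lexicographically first length-1 string in L(M) \ L(N).

b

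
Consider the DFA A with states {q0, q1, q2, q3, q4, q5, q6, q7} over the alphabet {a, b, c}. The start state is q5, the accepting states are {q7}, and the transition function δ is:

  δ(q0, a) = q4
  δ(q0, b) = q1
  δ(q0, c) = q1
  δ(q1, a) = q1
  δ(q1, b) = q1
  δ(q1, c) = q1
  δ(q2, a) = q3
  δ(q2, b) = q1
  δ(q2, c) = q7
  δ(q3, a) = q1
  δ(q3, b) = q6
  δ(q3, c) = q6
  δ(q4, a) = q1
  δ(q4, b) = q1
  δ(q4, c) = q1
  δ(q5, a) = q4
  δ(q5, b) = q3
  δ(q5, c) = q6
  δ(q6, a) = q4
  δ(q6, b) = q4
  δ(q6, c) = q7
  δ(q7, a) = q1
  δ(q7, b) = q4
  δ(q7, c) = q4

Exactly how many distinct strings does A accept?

3

The useful subgraph on states {q3, q5, q6, q7} is acyclic, so L(A) is finite; the longest accepting path visits 4 useful states, giving maximum string length 3.
Counting accepting paths from q5 by length: 1 of length 2, 2 of length 3. Total 3.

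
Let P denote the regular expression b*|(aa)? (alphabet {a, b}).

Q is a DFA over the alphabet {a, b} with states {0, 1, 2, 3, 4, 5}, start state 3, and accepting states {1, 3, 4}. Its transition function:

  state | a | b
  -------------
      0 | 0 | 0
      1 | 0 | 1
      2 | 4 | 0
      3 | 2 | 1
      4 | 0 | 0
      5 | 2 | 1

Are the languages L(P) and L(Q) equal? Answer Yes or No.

Yes

Converting the expression P to a DFA (subset construction, then merging equivalent states) gives the minimal DFA with states {p0, p1, p2, p3, p4}, start state p0, accepting states {p0, p2, p3} and transitions p0: a→p1, b→p2; p1: a→p3, b→p4; p2: a→p4, b→p2; p3: a→p4, b→p4; p4: a→p4, b→p4.
Exploring the product automaton P × Q from the start pair (p0, 3), following both machines on each input symbol, reaches 5 state pairs: (p0, 3), (p1, 2), (p2, 1), (p3, 4), (p4, 0).
P accepts in {p0, p2, p3} and Q accepts in {1, 3, 4}. In every reachable pair the two components are either both accepting — (p0, 3), (p2, 1), (p3, 4) — or both non-accepting, so no string is accepted by exactly one of the machines: L(P) \ L(Q) and L(Q) \ L(P) are both empty.
Hence every string is accepted by P iff it is accepted by Q, and the two languages coincide.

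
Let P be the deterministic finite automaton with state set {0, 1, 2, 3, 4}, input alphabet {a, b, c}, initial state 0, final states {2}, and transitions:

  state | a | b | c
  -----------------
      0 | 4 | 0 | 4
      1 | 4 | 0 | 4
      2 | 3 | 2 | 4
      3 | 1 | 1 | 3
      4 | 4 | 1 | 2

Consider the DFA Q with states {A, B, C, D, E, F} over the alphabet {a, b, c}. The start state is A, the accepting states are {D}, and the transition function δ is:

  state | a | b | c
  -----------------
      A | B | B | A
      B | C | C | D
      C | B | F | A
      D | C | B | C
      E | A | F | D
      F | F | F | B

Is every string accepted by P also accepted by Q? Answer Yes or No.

No

The string cc is in L(P) but not in L(Q).
So L(P) ⊄ L(Q).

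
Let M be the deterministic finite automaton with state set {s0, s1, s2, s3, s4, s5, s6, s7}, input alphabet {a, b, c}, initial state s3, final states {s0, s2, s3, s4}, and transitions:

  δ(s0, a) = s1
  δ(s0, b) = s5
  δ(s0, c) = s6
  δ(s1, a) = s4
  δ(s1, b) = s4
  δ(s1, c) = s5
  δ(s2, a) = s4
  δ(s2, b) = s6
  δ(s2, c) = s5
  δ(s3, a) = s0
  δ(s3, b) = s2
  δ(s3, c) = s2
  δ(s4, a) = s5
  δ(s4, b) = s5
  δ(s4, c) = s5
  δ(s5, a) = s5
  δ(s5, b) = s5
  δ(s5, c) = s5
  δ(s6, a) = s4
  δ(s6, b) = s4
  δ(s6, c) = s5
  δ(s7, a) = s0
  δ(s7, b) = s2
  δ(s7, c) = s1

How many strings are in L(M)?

14

The useful subgraph on states {s0, s1, s2, s3, s4, s6} is acyclic, so L(M) is finite; the longest accepting path visits 4 useful states, giving maximum string length 3.
Counting accepting paths from s3 by length: 1 of length 0, 3 of length 1, 2 of length 2, 8 of length 3. Total 14.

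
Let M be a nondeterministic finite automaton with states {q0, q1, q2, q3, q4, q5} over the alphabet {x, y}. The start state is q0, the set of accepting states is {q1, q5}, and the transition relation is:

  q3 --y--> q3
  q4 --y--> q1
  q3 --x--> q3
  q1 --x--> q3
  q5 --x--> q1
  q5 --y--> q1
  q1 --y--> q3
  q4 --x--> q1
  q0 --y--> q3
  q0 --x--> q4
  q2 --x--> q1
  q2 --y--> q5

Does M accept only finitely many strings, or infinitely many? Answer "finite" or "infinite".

The useful states (reachable from q0 and able to reach an accepting state) are {q0, q1, q4}.
Restricted to these states the transition graph has no cycle, so every accepting path has bounded length and L is finite.

finite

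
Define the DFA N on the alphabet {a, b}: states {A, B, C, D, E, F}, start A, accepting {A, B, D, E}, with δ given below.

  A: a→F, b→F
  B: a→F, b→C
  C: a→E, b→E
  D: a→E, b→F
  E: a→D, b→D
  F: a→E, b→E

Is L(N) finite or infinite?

infinite

State E is reachable from the start and can reach an accepting state, and it lies on the cycle E → D → E.
Traversing that cycle any number of times yields accepted strings of unbounded length, so the language is infinite.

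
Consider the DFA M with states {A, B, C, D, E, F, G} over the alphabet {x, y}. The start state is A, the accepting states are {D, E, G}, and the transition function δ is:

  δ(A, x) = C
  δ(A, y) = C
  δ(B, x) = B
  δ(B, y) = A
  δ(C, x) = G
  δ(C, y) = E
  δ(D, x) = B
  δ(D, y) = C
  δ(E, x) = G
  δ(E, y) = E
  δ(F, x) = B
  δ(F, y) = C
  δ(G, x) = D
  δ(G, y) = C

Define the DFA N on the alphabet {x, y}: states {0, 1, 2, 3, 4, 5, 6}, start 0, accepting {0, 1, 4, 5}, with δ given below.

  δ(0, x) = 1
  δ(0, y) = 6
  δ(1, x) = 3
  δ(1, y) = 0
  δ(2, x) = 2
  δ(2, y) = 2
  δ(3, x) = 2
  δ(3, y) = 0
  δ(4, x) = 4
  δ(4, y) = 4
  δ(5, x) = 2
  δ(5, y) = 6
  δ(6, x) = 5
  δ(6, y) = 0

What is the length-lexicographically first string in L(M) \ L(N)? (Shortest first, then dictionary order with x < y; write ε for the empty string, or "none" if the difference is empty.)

The string xx is accepted by M but not by N.
No shorter string lies in the difference, and xx is the lexicographically first length-2 string in L(M) \ L(N).

xx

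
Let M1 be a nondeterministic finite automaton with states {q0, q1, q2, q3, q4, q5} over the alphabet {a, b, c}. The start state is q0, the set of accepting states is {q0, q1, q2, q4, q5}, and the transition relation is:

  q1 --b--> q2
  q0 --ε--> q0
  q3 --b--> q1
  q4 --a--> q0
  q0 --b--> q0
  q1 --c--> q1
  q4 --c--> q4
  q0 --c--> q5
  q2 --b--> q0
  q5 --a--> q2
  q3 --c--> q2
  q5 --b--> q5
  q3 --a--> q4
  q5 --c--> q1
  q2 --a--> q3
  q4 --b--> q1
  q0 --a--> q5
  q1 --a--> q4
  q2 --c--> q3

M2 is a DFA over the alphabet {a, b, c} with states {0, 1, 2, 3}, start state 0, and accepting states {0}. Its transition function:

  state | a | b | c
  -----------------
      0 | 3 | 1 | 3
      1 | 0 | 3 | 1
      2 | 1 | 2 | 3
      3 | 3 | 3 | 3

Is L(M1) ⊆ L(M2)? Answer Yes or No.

The string a is in L(M1) but not in L(M2).
So L(M1) ⊄ L(M2).

No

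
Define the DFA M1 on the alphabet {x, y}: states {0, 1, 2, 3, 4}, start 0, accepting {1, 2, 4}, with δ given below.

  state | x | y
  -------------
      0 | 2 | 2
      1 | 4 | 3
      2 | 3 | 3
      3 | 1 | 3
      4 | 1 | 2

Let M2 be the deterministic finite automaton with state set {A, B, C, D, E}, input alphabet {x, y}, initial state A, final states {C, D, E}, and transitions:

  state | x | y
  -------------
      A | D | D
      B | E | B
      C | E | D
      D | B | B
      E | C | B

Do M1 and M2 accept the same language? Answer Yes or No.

Yes

Exploring the product automaton M1 × M2 from the start pair (0, A), following both machines on each input symbol, reaches 5 state pairs: (0, A), (2, D), (3, B), (1, E), (4, C).
M1 accepts in {1, 2, 4} and M2 accepts in {C, D, E}. In every reachable pair the two components are either both accepting — (2, D), (1, E), (4, C) — or both non-accepting, so no string is accepted by exactly one of the machines: L(M1) \ L(M2) and L(M2) \ L(M1) are both empty.
Hence every string is accepted by M1 iff it is accepted by M2, and the two languages coincide.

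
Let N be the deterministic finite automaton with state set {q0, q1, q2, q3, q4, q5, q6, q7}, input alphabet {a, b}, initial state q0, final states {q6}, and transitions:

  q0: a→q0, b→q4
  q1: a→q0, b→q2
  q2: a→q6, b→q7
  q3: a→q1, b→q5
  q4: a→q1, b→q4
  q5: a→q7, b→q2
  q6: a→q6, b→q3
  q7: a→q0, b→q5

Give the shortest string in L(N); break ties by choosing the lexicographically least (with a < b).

baba

A breadth-first search from q0 reaches an accepting state first via the path q0 → q4 → q1 → q2 → q6 on input baba.
No string of length < 4 is accepted (BFS exhausts all shorter strings without reaching an accepting state), and baba is the lexicographically least accepting string of length 4.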